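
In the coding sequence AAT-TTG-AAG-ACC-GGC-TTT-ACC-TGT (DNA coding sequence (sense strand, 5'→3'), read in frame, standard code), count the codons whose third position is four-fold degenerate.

Codon 1 AAT (Asn): third position 2-fold.
Codon 2 TTG (Leu): third position 2-fold.
Codon 3 AAG (Lys): third position 2-fold.
Codon 4 ACC (Thr): third position 4-fold.
Codon 5 GGC (Gly): third position 4-fold.
Codon 6 TTT (Phe): third position 2-fold.
Codon 7 ACC (Thr): third position 4-fold.
Codon 8 TGT (Cys): third position 2-fold.
Four-fold degenerate third positions: 3.

3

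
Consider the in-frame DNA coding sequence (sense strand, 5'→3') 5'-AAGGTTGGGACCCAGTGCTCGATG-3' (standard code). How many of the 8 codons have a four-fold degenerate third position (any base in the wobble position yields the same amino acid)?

Codon 1 AAG (Lys): third position 2-fold.
Codon 2 GTT (Val): third position 4-fold.
Codon 3 GGG (Gly): third position 4-fold.
Codon 4 ACC (Thr): third position 4-fold.
Codon 5 CAG (Gln): third position 2-fold.
Codon 6 TGC (Cys): third position 2-fold.
Codon 7 TCG (Ser): third position 4-fold.
Codon 8 ATG (Met): third position 1-fold.
Four-fold degenerate third positions: 4.

4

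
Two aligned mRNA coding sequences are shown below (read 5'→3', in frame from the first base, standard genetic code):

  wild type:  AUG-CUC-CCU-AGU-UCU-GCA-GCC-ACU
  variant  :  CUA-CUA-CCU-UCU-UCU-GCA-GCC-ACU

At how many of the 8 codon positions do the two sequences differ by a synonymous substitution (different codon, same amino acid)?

2

Codon 1: AUG Met / CUA Leu — nonsynonymous.
Codon 2: CUC Leu / CUA Leu — synonymous.
Codon 3: CCU Pro / CCU Pro — identical.
Codon 4: AGU Ser / UCU Ser — synonymous.
Codon 5: UCU Ser / UCU Ser — identical.
Codon 6: GCA Ala / GCA Ala — identical.
Codon 7: GCC Ala / GCC Ala — identical.
Codon 8: ACU Thr / ACU Thr — identical.
Synonymous differences: 2.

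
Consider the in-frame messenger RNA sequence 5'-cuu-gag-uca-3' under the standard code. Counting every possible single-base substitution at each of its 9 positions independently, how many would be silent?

Codon 1 (CUU, Leu): 3 synonymous substitutions.
Codon 2 (GAG, Glu): 1 synonymous substitution.
Codon 3 (UCA, Ser): 3 synonymous substitutions.
Total: 3 + 1 + 3 = 7.

7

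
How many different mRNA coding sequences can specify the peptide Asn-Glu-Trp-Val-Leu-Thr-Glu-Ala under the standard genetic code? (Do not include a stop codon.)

3072

Asn: 2 codons.
Glu: 2 codons.
Trp: 1 codon.
Val: 4 codons.
Leu: 6 codons.
Thr: 4 codons.
Glu: 2 codons.
Ala: 4 codons.
2 × 2 × 1 × 4 × 6 × 4 × 2 × 4 = 3072.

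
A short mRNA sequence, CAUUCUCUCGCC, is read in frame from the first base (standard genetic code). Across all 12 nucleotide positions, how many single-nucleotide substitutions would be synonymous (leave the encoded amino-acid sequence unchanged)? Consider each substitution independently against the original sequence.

10

Codon 1 (CAU, His): 1 synonymous substitution.
Codon 2 (UCU, Ser): 3 synonymous substitutions.
Codon 3 (CUC, Leu): 3 synonymous substitutions.
Codon 4 (GCC, Ala): 3 synonymous substitutions.
Total: 1 + 3 + 3 + 3 = 10.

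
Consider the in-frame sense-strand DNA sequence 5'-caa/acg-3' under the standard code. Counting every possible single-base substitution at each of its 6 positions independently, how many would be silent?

Codon 1 (CAA, Gln): 1 synonymous substitution.
Codon 2 (ACG, Thr): 3 synonymous substitutions.
Total: 1 + 3 = 4.

4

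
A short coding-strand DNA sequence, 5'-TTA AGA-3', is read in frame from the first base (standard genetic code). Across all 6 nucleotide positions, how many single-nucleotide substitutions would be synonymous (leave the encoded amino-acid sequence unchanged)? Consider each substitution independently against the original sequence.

Codon 1 (TTA, Leu): 2 synonymous substitutions.
Codon 2 (AGA, Arg): 2 synonymous substitutions.
Total: 2 + 2 = 4.

4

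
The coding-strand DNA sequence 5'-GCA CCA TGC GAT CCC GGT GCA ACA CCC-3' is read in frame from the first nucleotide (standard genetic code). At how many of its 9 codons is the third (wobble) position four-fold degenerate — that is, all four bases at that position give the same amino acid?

Codon 1 GCA (Ala): third position 4-fold.
Codon 2 CCA (Pro): third position 4-fold.
Codon 3 TGC (Cys): third position 2-fold.
Codon 4 GAT (Asp): third position 2-fold.
Codon 5 CCC (Pro): third position 4-fold.
Codon 6 GGT (Gly): third position 4-fold.
Codon 7 GCA (Ala): third position 4-fold.
Codon 8 ACA (Thr): third position 4-fold.
Codon 9 CCC (Pro): third position 4-fold.
Four-fold degenerate third positions: 7.

7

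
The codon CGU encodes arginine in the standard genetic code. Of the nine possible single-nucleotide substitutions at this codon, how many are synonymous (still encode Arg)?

Position 1: none → 0 synonymous.
Position 2: none → 0 synonymous.
Position 3: CGC, CGA, CGG → 3 synonymous.
Total: 0 + 0 + 3 = 3.

3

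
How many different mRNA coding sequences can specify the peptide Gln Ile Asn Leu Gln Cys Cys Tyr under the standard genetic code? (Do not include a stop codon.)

Gln: 2 codons.
Ile: 3 codons.
Asn: 2 codons.
Leu: 6 codons.
Gln: 2 codons.
Cys: 2 codons.
Cys: 2 codons.
Tyr: 2 codons.
2 × 3 × 2 × 6 × 2 × 2 × 2 × 2 = 1152.

1152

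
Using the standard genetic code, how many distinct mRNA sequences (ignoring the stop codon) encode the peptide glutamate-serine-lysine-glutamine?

48

Glu: 2 codons.
Ser: 6 codons.
Lys: 2 codons.
Gln: 2 codons.
2 × 6 × 2 × 2 = 48.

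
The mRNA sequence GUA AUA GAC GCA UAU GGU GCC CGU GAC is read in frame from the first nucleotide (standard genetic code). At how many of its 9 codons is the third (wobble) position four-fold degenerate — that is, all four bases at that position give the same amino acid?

5

Codon 1 GUA (Val): third position 4-fold.
Codon 2 AUA (Ile): third position 3-fold.
Codon 3 GAC (Asp): third position 2-fold.
Codon 4 GCA (Ala): third position 4-fold.
Codon 5 UAU (Tyr): third position 2-fold.
Codon 6 GGU (Gly): third position 4-fold.
Codon 7 GCC (Ala): third position 4-fold.
Codon 8 CGU (Arg): third position 4-fold.
Codon 9 GAC (Asp): third position 2-fold.
Four-fold degenerate third positions: 5.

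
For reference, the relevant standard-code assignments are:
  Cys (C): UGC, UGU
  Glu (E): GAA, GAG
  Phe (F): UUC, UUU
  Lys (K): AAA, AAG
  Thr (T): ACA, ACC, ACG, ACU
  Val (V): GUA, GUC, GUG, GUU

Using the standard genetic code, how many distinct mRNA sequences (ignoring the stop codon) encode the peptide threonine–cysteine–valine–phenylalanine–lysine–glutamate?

Thr: 4 codons.
Cys: 2 codons.
Val: 4 codons.
Phe: 2 codons.
Lys: 2 codons.
Glu: 2 codons.
4 × 2 × 4 × 2 × 2 × 2 = 256.

256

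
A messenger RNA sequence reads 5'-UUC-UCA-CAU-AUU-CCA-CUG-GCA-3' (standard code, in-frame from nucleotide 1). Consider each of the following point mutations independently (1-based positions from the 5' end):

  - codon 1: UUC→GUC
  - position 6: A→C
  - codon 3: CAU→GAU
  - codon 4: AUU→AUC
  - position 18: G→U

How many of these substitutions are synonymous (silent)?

3

Codon 1: UUC (Phe) → GUC (Val) — missense.
Codon 2: UCA (Ser) → UCC (Ser) — synonymous.
Codon 3: CAU (His) → GAU (Asp) — missense.
Codon 4: AUU (Ile) → AUC (Ile) — synonymous.
Codon 6: CUG (Leu) → CUU (Leu) — synonymous.
Synonymous: 3 of 5.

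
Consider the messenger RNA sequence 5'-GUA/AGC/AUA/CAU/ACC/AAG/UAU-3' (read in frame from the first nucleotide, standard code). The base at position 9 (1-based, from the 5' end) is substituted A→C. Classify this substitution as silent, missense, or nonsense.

Position 9 falls in codon 3: AUA → Ile.
After the substitution the codon is AUC → Ile.
Both encode Ile, so the change is synonymous.

silent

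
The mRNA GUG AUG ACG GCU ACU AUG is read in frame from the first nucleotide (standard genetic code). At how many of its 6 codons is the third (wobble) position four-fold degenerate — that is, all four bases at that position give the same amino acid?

Codon 1 GUG (Val): third position 4-fold.
Codon 2 AUG (Met): third position 1-fold.
Codon 3 ACG (Thr): third position 4-fold.
Codon 4 GCU (Ala): third position 4-fold.
Codon 5 ACU (Thr): third position 4-fold.
Codon 6 AUG (Met): third position 1-fold.
Four-fold degenerate third positions: 4.

4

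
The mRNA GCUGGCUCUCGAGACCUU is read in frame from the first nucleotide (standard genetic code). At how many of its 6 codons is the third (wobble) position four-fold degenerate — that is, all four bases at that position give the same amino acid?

Codon 1 GCU (Ala): third position 4-fold.
Codon 2 GGC (Gly): third position 4-fold.
Codon 3 UCU (Ser): third position 4-fold.
Codon 4 CGA (Arg): third position 4-fold.
Codon 5 GAC (Asp): third position 2-fold.
Codon 6 CUU (Leu): third position 4-fold.
Four-fold degenerate third positions: 5.

5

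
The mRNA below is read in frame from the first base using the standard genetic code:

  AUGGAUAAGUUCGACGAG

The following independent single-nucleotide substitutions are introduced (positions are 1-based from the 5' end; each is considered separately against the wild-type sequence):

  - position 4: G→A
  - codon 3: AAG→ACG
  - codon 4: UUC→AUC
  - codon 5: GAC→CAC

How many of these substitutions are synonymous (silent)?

Codon 2: GAU (Asp) → AAU (Asn) — missense.
Codon 3: AAG (Lys) → ACG (Thr) — missense.
Codon 4: UUC (Phe) → AUC (Ile) — missense.
Codon 5: GAC (Asp) → CAC (His) — missense.
Synonymous: 0 of 4.

0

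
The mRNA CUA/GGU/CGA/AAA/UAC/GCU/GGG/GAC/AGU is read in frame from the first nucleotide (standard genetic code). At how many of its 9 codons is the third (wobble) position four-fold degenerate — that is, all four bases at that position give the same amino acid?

Codon 1 CUA (Leu): third position 4-fold.
Codon 2 GGU (Gly): third position 4-fold.
Codon 3 CGA (Arg): third position 4-fold.
Codon 4 AAA (Lys): third position 2-fold.
Codon 5 UAC (Tyr): third position 2-fold.
Codon 6 GCU (Ala): third position 4-fold.
Codon 7 GGG (Gly): third position 4-fold.
Codon 8 GAC (Asp): third position 2-fold.
Codon 9 AGU (Ser): third position 2-fold.
Four-fold degenerate third positions: 5.

5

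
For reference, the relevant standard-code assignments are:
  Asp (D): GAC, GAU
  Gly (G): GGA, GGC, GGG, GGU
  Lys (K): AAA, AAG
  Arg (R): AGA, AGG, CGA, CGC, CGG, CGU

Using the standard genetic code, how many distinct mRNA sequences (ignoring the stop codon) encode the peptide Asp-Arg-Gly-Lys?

Asp: 2 codons.
Arg: 6 codons.
Gly: 4 codons.
Lys: 2 codons.
2 × 6 × 4 × 2 = 96.

96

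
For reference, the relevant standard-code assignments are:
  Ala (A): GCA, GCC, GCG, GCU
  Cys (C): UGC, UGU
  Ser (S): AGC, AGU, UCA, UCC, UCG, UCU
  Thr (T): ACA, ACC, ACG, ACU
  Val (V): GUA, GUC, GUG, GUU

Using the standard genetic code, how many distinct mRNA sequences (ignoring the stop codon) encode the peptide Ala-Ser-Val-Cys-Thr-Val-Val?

Ala: 4 codons.
Ser: 6 codons.
Val: 4 codons.
Cys: 2 codons.
Thr: 4 codons.
Val: 4 codons.
Val: 4 codons.
4 × 6 × 4 × 2 × 4 × 4 × 4 = 12288.

12288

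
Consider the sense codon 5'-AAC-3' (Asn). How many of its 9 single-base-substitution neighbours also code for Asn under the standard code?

Position 1: none → 0 synonymous.
Position 2: none → 0 synonymous.
Position 3: AAU → 1 synonymous.
Total: 0 + 0 + 1 = 1.

1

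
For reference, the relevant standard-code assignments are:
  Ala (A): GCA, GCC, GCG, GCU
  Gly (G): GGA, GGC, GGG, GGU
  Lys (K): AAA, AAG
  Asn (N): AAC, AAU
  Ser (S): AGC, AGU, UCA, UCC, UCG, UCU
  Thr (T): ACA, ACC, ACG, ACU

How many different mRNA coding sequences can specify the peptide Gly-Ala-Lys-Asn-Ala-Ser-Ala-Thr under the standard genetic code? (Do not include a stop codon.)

Gly: 4 codons.
Ala: 4 codons.
Lys: 2 codons.
Asn: 2 codons.
Ala: 4 codons.
Ser: 6 codons.
Ala: 4 codons.
Thr: 4 codons.
4 × 4 × 2 × 2 × 4 × 6 × 4 × 4 = 24576.

24576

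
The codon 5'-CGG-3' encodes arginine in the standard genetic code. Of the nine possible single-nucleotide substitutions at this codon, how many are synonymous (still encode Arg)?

Position 1: AGG → 1 synonymous.
Position 2: none → 0 synonymous.
Position 3: CGU, CGC, CGA → 3 synonymous.
Total: 1 + 0 + 3 = 4.

4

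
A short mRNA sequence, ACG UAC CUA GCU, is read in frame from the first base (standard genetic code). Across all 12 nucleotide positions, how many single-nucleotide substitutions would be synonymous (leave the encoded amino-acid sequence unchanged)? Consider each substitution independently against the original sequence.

Codon 1 (ACG, Thr): 3 synonymous substitutions.
Codon 2 (UAC, Tyr): 1 synonymous substitution.
Codon 3 (CUA, Leu): 4 synonymous substitutions.
Codon 4 (GCU, Ala): 3 synonymous substitutions.
Total: 3 + 1 + 4 + 3 = 11.

11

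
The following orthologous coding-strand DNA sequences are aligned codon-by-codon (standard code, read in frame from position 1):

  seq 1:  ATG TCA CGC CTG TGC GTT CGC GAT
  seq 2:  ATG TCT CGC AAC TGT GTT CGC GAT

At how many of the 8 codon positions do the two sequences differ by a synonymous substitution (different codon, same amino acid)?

2

Codon 1: ATG Met / ATG Met — identical.
Codon 2: TCA Ser / TCT Ser — synonymous.
Codon 3: CGC Arg / CGC Arg — identical.
Codon 4: CTG Leu / AAC Asn — nonsynonymous.
Codon 5: TGC Cys / TGT Cys — synonymous.
Codon 6: GTT Val / GTT Val — identical.
Codon 7: CGC Arg / CGC Arg — identical.
Codon 8: GAT Asp / GAT Asp — identical.
Synonymous differences: 2.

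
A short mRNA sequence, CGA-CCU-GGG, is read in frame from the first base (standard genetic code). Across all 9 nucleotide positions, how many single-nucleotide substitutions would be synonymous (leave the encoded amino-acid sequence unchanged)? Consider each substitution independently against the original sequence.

Codon 1 (CGA, Arg): 4 synonymous substitutions.
Codon 2 (CCU, Pro): 3 synonymous substitutions.
Codon 3 (GGG, Gly): 3 synonymous substitutions.
Total: 4 + 3 + 3 = 10.

10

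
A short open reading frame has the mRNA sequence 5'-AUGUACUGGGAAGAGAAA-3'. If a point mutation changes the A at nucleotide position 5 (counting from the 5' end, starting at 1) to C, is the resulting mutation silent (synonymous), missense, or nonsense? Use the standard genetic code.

Position 5 falls in codon 2: UAC → Tyr.
After the substitution the codon is UCC → Ser.
Tyr ≠ Ser, so this is a missense mutation.

missense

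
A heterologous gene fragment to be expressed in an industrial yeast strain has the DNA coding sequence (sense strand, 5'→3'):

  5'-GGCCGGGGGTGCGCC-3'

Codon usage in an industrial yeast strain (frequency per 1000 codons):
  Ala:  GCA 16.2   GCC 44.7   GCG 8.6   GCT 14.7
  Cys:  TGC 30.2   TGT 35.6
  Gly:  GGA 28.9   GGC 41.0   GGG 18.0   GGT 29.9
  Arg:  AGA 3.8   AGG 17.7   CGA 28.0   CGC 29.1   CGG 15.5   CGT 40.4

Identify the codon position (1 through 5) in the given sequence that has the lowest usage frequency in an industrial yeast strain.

Codon 1 GGC (Gly): 41.0 per 1000.
Codon 2 CGG (Arg): 15.5 per 1000.
Codon 3 GGG (Gly): 18.0 per 1000.
Codon 4 TGC (Cys): 30.2 per 1000.
Codon 5 GCC (Ala): 44.7 per 1000.
Lowest frequency is 15.5 at codon 2.

2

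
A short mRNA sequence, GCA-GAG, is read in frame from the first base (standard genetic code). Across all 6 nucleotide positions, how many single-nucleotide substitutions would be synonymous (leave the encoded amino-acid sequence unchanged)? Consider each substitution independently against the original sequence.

4

Codon 1 (GCA, Ala): 3 synonymous substitutions.
Codon 2 (GAG, Glu): 1 synonymous substitution.
Total: 3 + 1 = 4.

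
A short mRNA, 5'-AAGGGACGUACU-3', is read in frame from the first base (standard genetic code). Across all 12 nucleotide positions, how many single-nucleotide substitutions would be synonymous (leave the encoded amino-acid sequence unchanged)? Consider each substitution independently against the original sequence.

10

Codon 1 (AAG, Lys): 1 synonymous substitution.
Codon 2 (GGA, Gly): 3 synonymous substitutions.
Codon 3 (CGU, Arg): 3 synonymous substitutions.
Codon 4 (ACU, Thr): 3 synonymous substitutions.
Total: 1 + 3 + 3 + 3 = 10.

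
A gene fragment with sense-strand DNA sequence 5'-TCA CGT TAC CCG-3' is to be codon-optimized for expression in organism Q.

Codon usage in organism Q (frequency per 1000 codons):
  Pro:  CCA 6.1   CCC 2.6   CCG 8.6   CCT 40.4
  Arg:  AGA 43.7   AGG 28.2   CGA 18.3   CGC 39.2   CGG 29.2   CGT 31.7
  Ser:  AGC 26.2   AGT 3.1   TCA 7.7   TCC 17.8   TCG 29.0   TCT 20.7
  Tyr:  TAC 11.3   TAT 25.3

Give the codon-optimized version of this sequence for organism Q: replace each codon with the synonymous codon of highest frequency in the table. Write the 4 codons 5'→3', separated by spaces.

TCG AGA TAT CCT

Codon 1 (Ser): best is TCG at 29.0.
Codon 2 (Arg): best is AGA at 43.7.
Codon 3 (Tyr): best is TAT at 25.3.
Codon 4 (Pro): best is CCT at 40.4.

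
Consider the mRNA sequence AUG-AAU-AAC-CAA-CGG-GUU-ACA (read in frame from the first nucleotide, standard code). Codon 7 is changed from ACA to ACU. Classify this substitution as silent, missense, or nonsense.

silent

Position 21 falls in codon 7: ACA → Thr.
After the substitution the codon is ACU → Thr.
Both encode Thr, so the change is synonymous.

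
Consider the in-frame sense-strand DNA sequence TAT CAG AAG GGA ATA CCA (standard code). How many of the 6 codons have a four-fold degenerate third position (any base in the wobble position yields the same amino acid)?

Codon 1 TAT (Tyr): third position 2-fold.
Codon 2 CAG (Gln): third position 2-fold.
Codon 3 AAG (Lys): third position 2-fold.
Codon 4 GGA (Gly): third position 4-fold.
Codon 5 ATA (Ile): third position 3-fold.
Codon 6 CCA (Pro): third position 4-fold.
Four-fold degenerate third positions: 2.

2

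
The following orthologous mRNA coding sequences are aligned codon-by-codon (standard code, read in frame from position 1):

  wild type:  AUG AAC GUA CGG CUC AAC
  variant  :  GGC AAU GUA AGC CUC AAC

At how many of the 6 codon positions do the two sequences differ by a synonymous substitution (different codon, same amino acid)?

Codon 1: AUG Met / GGC Gly — nonsynonymous.
Codon 2: AAC Asn / AAU Asn — synonymous.
Codon 3: GUA Val / GUA Val — identical.
Codon 4: CGG Arg / AGC Ser — nonsynonymous.
Codon 5: CUC Leu / CUC Leu — identical.
Codon 6: AAC Asn / AAC Asn — identical.
Synonymous differences: 1.

1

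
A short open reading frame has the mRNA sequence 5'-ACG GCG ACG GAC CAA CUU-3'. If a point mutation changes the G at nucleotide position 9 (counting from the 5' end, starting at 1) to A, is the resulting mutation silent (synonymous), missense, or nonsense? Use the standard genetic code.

silent

Position 9 falls in codon 3: ACG → Thr.
After the substitution the codon is ACA → Thr.
Both encode Thr, so the change is synonymous.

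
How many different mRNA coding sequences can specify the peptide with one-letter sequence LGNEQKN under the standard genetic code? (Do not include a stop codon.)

Leu: 6 codons.
Gly: 4 codons.
Asn: 2 codons.
Glu: 2 codons.
Gln: 2 codons.
Lys: 2 codons.
Asn: 2 codons.
6 × 4 × 2 × 2 × 2 × 2 × 2 = 768.

768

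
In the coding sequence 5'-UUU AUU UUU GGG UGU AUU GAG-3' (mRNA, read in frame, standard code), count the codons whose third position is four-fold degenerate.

1

Codon 1 UUU (Phe): third position 2-fold.
Codon 2 AUU (Ile): third position 3-fold.
Codon 3 UUU (Phe): third position 2-fold.
Codon 4 GGG (Gly): third position 4-fold.
Codon 5 UGU (Cys): third position 2-fold.
Codon 6 AUU (Ile): third position 3-fold.
Codon 7 GAG (Glu): third position 2-fold.
Four-fold degenerate third positions: 1.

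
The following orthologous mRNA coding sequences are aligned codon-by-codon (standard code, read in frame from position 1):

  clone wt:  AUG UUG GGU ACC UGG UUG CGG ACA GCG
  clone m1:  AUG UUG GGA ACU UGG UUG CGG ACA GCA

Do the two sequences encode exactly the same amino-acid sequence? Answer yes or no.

yes

Codon 1: AUG Met / AUG Met — identical.
Codon 2: UUG Leu / UUG Leu — identical.
Codon 3: GGU Gly / GGA Gly — synonymous.
Codon 4: ACC Thr / ACU Thr — synonymous.
Codon 5: UGG Trp / UGG Trp — identical.
Codon 6: UUG Leu / UUG Leu — identical.
Codon 7: CGG Arg / CGG Arg — identical.
Codon 8: ACA Thr / ACA Thr — identical.
Codon 9: GCG Ala / GCA Ala — synonymous.
Nonsynonymous differences: 0 → same protein.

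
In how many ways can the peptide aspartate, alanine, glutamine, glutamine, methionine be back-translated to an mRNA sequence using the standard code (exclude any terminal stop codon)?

32

Asp: 2 codons.
Ala: 4 codons.
Gln: 2 codons.
Gln: 2 codons.
Met: 1 codon.
2 × 4 × 2 × 2 × 1 = 32.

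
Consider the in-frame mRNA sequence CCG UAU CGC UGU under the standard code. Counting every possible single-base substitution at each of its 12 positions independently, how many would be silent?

Codon 1 (CCG, Pro): 3 synonymous substitutions.
Codon 2 (UAU, Tyr): 1 synonymous substitution.
Codon 3 (CGC, Arg): 3 synonymous substitutions.
Codon 4 (UGU, Cys): 1 synonymous substitution.
Total: 3 + 1 + 3 + 1 = 8.

8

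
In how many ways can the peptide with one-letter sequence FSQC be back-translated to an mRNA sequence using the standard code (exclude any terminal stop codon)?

48

Phe: 2 codons.
Ser: 6 codons.
Gln: 2 codons.
Cys: 2 codons.
2 × 6 × 2 × 2 = 48.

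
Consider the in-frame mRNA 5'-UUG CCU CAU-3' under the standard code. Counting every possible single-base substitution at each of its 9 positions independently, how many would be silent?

6

Codon 1 (UUG, Leu): 2 synonymous substitutions.
Codon 2 (CCU, Pro): 3 synonymous substitutions.
Codon 3 (CAU, His): 1 synonymous substitution.
Total: 2 + 3 + 1 = 6.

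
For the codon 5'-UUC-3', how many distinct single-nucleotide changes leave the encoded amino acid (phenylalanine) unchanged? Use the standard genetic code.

1

Position 1: none → 0 synonymous.
Position 2: none → 0 synonymous.
Position 3: UUU → 1 synonymous.
Total: 0 + 0 + 1 = 1.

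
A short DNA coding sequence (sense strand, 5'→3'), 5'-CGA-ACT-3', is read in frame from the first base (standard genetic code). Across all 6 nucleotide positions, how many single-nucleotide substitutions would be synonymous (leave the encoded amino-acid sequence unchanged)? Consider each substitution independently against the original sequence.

Codon 1 (CGA, Arg): 4 synonymous substitutions.
Codon 2 (ACT, Thr): 3 synonymous substitutions.
Total: 4 + 3 = 7.

7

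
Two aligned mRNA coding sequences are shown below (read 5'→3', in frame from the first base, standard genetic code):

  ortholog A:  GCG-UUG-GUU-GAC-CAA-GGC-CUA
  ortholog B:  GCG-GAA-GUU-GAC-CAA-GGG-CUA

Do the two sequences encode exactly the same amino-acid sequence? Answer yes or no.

Codon 1: GCG Ala / GCG Ala — identical.
Codon 2: UUG Leu / GAA Glu — nonsynonymous.
Codon 3: GUU Val / GUU Val — identical.
Codon 4: GAC Asp / GAC Asp — identical.
Codon 5: CAA Gln / CAA Gln — identical.
Codon 6: GGC Gly / GGG Gly — synonymous.
Codon 7: CUA Leu / CUA Leu — identical.
Nonsynonymous differences: 1 → different protein.

no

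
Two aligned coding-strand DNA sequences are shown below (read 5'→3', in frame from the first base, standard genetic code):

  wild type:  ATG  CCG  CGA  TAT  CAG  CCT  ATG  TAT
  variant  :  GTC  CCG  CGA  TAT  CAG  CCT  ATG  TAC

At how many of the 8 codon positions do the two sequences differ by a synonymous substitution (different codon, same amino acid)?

Codon 1: ATG Met / GTC Val — nonsynonymous.
Codon 2: CCG Pro / CCG Pro — identical.
Codon 3: CGA Arg / CGA Arg — identical.
Codon 4: TAT Tyr / TAT Tyr — identical.
Codon 5: CAG Gln / CAG Gln — identical.
Codon 6: CCT Pro / CCT Pro — identical.
Codon 7: ATG Met / ATG Met — identical.
Codon 8: TAT Tyr / TAC Tyr — synonymous.
Synonymous differences: 1.

1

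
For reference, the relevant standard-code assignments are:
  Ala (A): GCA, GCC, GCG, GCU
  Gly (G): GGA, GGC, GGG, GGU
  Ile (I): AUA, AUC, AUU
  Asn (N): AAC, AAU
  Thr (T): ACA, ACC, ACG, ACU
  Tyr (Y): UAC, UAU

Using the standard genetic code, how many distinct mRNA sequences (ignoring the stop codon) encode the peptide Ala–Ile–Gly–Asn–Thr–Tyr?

Ala: 4 codons.
Ile: 3 codons.
Gly: 4 codons.
Asn: 2 codons.
Thr: 4 codons.
Tyr: 2 codons.
4 × 3 × 4 × 2 × 4 × 2 = 768.

768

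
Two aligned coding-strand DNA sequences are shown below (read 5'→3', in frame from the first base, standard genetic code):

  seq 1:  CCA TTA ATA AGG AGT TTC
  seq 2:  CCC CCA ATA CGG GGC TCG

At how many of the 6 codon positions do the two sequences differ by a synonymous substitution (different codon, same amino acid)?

Codon 1: CCA Pro / CCC Pro — synonymous.
Codon 2: TTA Leu / CCA Pro — nonsynonymous.
Codon 3: ATA Ile / ATA Ile — identical.
Codon 4: AGG Arg / CGG Arg — synonymous.
Codon 5: AGT Ser / GGC Gly — nonsynonymous.
Codon 6: TTC Phe / TCG Ser — nonsynonymous.
Synonymous differences: 2.

2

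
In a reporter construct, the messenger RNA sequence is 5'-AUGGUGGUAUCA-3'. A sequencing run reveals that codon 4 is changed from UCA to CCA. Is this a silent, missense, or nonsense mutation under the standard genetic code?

missense

Position 10 falls in codon 4: UCA → Ser.
After the substitution the codon is CCA → Pro.
Ser ≠ Pro, so this is a missense mutation.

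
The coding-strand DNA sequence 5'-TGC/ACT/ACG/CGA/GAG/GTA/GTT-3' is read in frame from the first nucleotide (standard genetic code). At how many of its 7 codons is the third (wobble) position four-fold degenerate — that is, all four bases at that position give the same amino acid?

5

Codon 1 TGC (Cys): third position 2-fold.
Codon 2 ACT (Thr): third position 4-fold.
Codon 3 ACG (Thr): third position 4-fold.
Codon 4 CGA (Arg): third position 4-fold.
Codon 5 GAG (Glu): third position 2-fold.
Codon 6 GTA (Val): third position 4-fold.
Codon 7 GTT (Val): third position 4-fold.
Four-fold degenerate third positions: 5.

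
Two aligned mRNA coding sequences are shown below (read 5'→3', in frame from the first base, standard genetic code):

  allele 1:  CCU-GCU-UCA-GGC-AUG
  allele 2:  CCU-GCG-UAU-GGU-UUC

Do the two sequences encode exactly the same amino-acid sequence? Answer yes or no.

no

Codon 1: CCU Pro / CCU Pro — identical.
Codon 2: GCU Ala / GCG Ala — synonymous.
Codon 3: UCA Ser / UAU Tyr — nonsynonymous.
Codon 4: GGC Gly / GGU Gly — synonymous.
Codon 5: AUG Met / UUC Phe — nonsynonymous.
Nonsynonymous differences: 2 → different protein.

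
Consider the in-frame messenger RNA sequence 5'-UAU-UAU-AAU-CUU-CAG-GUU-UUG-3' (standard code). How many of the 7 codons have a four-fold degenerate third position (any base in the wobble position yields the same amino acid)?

2

Codon 1 UAU (Tyr): third position 2-fold.
Codon 2 UAU (Tyr): third position 2-fold.
Codon 3 AAU (Asn): third position 2-fold.
Codon 4 CUU (Leu): third position 4-fold.
Codon 5 CAG (Gln): third position 2-fold.
Codon 6 GUU (Val): third position 4-fold.
Codon 7 UUG (Leu): third position 2-fold.
Four-fold degenerate third positions: 2.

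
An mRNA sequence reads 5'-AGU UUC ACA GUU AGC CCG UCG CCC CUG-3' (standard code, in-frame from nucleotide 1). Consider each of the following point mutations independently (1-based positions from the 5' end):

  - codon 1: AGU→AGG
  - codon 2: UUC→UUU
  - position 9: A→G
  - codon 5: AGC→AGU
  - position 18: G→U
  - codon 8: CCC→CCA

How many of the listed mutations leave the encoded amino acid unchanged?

Codon 1: AGU (Ser) → AGG (Arg) — missense.
Codon 2: UUC (Phe) → UUU (Phe) — synonymous.
Codon 3: ACA (Thr) → ACG (Thr) — synonymous.
Codon 5: AGC (Ser) → AGU (Ser) — synonymous.
Codon 6: CCG (Pro) → CCU (Pro) — synonymous.
Codon 8: CCC (Pro) → CCA (Pro) — synonymous.
Synonymous: 5 of 6.

5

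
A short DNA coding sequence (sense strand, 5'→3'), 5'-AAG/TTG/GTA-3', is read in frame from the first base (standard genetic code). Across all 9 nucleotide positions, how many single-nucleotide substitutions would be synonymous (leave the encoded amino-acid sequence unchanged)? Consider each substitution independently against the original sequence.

Codon 1 (AAG, Lys): 1 synonymous substitution.
Codon 2 (TTG, Leu): 2 synonymous substitutions.
Codon 3 (GTA, Val): 3 synonymous substitutions.
Total: 1 + 2 + 3 = 6.

6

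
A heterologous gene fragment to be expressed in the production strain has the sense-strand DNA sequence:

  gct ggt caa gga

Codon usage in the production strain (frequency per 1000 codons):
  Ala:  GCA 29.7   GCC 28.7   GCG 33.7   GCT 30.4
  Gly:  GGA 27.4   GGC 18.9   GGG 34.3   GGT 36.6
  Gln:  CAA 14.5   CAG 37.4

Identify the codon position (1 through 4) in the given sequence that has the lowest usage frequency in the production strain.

3

Codon 1 GCT (Ala): 30.4 per 1000.
Codon 2 GGT (Gly): 36.6 per 1000.
Codon 3 CAA (Gln): 14.5 per 1000.
Codon 4 GGA (Gly): 27.4 per 1000.
Lowest frequency is 14.5 at codon 3.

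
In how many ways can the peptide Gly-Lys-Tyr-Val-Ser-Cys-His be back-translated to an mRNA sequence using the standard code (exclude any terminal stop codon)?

1536

Gly: 4 codons.
Lys: 2 codons.
Tyr: 2 codons.
Val: 4 codons.
Ser: 6 codons.
Cys: 2 codons.
His: 2 codons.
4 × 2 × 2 × 4 × 6 × 2 × 2 = 1536.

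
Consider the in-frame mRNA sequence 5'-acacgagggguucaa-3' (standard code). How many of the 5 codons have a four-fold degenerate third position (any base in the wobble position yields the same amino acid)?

Codon 1 ACA (Thr): third position 4-fold.
Codon 2 CGA (Arg): third position 4-fold.
Codon 3 GGG (Gly): third position 4-fold.
Codon 4 GUU (Val): third position 4-fold.
Codon 5 CAA (Gln): third position 2-fold.
Four-fold degenerate third positions: 4.

4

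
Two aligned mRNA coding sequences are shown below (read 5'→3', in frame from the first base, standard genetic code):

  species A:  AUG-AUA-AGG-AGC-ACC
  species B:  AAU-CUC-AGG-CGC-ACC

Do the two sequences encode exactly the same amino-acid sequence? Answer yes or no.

no

Codon 1: AUG Met / AAU Asn — nonsynonymous.
Codon 2: AUA Ile / CUC Leu — nonsynonymous.
Codon 3: AGG Arg / AGG Arg — identical.
Codon 4: AGC Ser / CGC Arg — nonsynonymous.
Codon 5: ACC Thr / ACC Thr — identical.
Nonsynonymous differences: 3 → different protein.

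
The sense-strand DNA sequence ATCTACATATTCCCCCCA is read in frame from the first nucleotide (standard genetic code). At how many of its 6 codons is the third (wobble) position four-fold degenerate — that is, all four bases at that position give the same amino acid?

2

Codon 1 ATC (Ile): third position 3-fold.
Codon 2 TAC (Tyr): third position 2-fold.
Codon 3 ATA (Ile): third position 3-fold.
Codon 4 TTC (Phe): third position 2-fold.
Codon 5 CCC (Pro): third position 4-fold.
Codon 6 CCA (Pro): third position 4-fold.
Four-fold degenerate third positions: 2.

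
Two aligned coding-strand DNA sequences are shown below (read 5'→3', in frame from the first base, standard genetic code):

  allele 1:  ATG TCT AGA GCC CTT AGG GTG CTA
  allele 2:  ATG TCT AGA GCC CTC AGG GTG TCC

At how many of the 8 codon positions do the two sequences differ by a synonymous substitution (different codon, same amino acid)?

Codon 1: ATG Met / ATG Met — identical.
Codon 2: TCT Ser / TCT Ser — identical.
Codon 3: AGA Arg / AGA Arg — identical.
Codon 4: GCC Ala / GCC Ala — identical.
Codon 5: CTT Leu / CTC Leu — synonymous.
Codon 6: AGG Arg / AGG Arg — identical.
Codon 7: GTG Val / GTG Val — identical.
Codon 8: CTA Leu / TCC Ser — nonsynonymous.
Synonymous differences: 1.

1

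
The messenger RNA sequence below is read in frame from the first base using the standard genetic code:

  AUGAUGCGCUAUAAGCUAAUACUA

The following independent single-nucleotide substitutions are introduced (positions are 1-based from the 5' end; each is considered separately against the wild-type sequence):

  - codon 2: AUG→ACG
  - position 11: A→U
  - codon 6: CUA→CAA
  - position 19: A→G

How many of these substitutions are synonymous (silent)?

0

Codon 2: AUG (Met) → ACG (Thr) — missense.
Codon 4: UAU (Tyr) → UUU (Phe) — missense.
Codon 6: CUA (Leu) → CAA (Gln) — missense.
Codon 7: AUA (Ile) → GUA (Val) — missense.
Synonymous: 0 of 4.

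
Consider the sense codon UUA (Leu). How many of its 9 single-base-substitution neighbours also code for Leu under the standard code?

Position 1: CUA → 1 synonymous.
Position 2: none → 0 synonymous.
Position 3: UUG → 1 synonymous.
Total: 1 + 0 + 1 = 2.

2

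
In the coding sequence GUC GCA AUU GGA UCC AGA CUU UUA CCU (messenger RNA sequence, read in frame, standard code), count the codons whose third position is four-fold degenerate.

6

Codon 1 GUC (Val): third position 4-fold.
Codon 2 GCA (Ala): third position 4-fold.
Codon 3 AUU (Ile): third position 3-fold.
Codon 4 GGA (Gly): third position 4-fold.
Codon 5 UCC (Ser): third position 4-fold.
Codon 6 AGA (Arg): third position 2-fold.
Codon 7 CUU (Leu): third position 4-fold.
Codon 8 UUA (Leu): third position 2-fold.
Codon 9 CCU (Pro): third position 4-fold.
Four-fold degenerate third positions: 6.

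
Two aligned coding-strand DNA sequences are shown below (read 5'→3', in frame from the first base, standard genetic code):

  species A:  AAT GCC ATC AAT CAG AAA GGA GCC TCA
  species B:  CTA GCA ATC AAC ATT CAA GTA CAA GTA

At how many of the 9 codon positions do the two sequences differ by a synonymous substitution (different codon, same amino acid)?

Codon 1: AAT Asn / CTA Leu — nonsynonymous.
Codon 2: GCC Ala / GCA Ala — synonymous.
Codon 3: ATC Ile / ATC Ile — identical.
Codon 4: AAT Asn / AAC Asn — synonymous.
Codon 5: CAG Gln / ATT Ile — nonsynonymous.
Codon 6: AAA Lys / CAA Gln — nonsynonymous.
Codon 7: GGA Gly / GTA Val — nonsynonymous.
Codon 8: GCC Ala / CAA Gln — nonsynonymous.
Codon 9: TCA Ser / GTA Val — nonsynonymous.
Synonymous differences: 2.

2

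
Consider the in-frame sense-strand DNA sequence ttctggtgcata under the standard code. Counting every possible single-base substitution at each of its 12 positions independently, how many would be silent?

4

Codon 1 (TTC, Phe): 1 synonymous substitution.
Codon 2 (TGG, Trp): 0 synonymous substitutions.
Codon 3 (TGC, Cys): 1 synonymous substitution.
Codon 4 (ATA, Ile): 2 synonymous substitutions.
Total: 1 + 0 + 1 + 2 = 4.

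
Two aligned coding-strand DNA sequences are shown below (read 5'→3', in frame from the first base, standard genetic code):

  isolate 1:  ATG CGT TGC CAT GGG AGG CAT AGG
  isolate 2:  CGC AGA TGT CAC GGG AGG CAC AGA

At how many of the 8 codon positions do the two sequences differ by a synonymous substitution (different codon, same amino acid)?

5

Codon 1: ATG Met / CGC Arg — nonsynonymous.
Codon 2: CGT Arg / AGA Arg — synonymous.
Codon 3: TGC Cys / TGT Cys — synonymous.
Codon 4: CAT His / CAC His — synonymous.
Codon 5: GGG Gly / GGG Gly — identical.
Codon 6: AGG Arg / AGG Arg — identical.
Codon 7: CAT His / CAC His — synonymous.
Codon 8: AGG Arg / AGA Arg — synonymous.
Synonymous differences: 5.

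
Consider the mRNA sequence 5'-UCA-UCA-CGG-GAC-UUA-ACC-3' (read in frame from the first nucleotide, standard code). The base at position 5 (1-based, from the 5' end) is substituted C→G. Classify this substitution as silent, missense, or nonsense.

nonsense

Position 5 falls in codon 2: UCA → Ser.
After the substitution the codon is UGA → Stop.
The new codon is a stop codon, so this is a nonsense mutation.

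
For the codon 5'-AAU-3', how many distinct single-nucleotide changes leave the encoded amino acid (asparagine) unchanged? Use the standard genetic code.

Position 1: none → 0 synonymous.
Position 2: none → 0 synonymous.
Position 3: AAC → 1 synonymous.
Total: 0 + 0 + 1 = 1.

1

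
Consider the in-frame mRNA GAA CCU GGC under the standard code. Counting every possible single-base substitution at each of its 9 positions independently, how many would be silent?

7

Codon 1 (GAA, Glu): 1 synonymous substitution.
Codon 2 (CCU, Pro): 3 synonymous substitutions.
Codon 3 (GGC, Gly): 3 synonymous substitutions.
Total: 1 + 3 + 3 = 7.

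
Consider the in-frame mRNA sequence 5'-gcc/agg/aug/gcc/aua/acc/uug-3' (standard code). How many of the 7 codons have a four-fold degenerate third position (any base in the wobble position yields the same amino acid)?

Codon 1 GCC (Ala): third position 4-fold.
Codon 2 AGG (Arg): third position 2-fold.
Codon 3 AUG (Met): third position 1-fold.
Codon 4 GCC (Ala): third position 4-fold.
Codon 5 AUA (Ile): third position 3-fold.
Codon 6 ACC (Thr): third position 4-fold.
Codon 7 UUG (Leu): third position 2-fold.
Four-fold degenerate third positions: 3.

3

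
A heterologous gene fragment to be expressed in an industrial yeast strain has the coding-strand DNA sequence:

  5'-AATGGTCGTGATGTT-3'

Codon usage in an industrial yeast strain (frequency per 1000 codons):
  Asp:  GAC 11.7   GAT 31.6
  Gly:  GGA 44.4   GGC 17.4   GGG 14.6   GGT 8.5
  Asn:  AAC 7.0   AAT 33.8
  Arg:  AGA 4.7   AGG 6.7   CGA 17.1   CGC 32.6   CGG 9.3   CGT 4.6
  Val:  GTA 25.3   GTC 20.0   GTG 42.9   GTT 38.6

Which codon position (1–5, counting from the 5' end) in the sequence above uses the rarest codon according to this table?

3

Codon 1 AAT (Asn): 33.8 per 1000.
Codon 2 GGT (Gly): 8.5 per 1000.
Codon 3 CGT (Arg): 4.6 per 1000.
Codon 4 GAT (Asp): 31.6 per 1000.
Codon 5 GTT (Val): 38.6 per 1000.
Lowest frequency is 4.6 at codon 3.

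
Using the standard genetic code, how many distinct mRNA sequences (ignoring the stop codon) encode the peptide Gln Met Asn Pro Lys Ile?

96

Gln: 2 codons.
Met: 1 codon.
Asn: 2 codons.
Pro: 4 codons.
Lys: 2 codons.
Ile: 3 codons.
2 × 1 × 2 × 4 × 2 × 3 = 96.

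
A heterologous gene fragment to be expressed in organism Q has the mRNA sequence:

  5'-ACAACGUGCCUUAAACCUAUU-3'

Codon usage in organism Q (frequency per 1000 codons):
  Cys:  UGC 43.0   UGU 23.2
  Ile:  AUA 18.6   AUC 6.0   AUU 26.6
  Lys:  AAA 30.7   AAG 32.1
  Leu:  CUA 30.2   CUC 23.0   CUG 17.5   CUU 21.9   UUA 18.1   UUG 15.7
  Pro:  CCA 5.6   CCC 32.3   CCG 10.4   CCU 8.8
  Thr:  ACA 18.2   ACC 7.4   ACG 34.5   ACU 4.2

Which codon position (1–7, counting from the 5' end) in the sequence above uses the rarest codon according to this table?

Codon 1 ACA (Thr): 18.2 per 1000.
Codon 2 ACG (Thr): 34.5 per 1000.
Codon 3 UGC (Cys): 43.0 per 1000.
Codon 4 CUU (Leu): 21.9 per 1000.
Codon 5 AAA (Lys): 30.7 per 1000.
Codon 6 CCU (Pro): 8.8 per 1000.
Codon 7 AUU (Ile): 26.6 per 1000.
Lowest frequency is 8.8 at codon 6.

6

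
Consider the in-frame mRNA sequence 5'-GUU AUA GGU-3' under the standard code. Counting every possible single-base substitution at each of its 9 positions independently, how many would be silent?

8

Codon 1 (GUU, Val): 3 synonymous substitutions.
Codon 2 (AUA, Ile): 2 synonymous substitutions.
Codon 3 (GGU, Gly): 3 synonymous substitutions.
Total: 3 + 2 + 3 = 8.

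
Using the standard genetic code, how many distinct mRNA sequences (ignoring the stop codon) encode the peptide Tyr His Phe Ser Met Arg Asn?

576

Tyr: 2 codons.
His: 2 codons.
Phe: 2 codons.
Ser: 6 codons.
Met: 1 codon.
Arg: 6 codons.
Asn: 2 codons.
2 × 2 × 2 × 6 × 1 × 6 × 2 = 576.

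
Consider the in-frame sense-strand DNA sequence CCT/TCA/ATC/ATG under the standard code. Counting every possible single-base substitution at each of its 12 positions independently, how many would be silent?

8

Codon 1 (CCT, Pro): 3 synonymous substitutions.
Codon 2 (TCA, Ser): 3 synonymous substitutions.
Codon 3 (ATC, Ile): 2 synonymous substitutions.
Codon 4 (ATG, Met): 0 synonymous substitutions.
Total: 3 + 3 + 2 + 0 = 8.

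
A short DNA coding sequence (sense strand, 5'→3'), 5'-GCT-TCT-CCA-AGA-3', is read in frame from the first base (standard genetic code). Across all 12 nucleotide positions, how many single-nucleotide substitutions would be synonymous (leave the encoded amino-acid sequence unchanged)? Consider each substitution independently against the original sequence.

Codon 1 (GCT, Ala): 3 synonymous substitutions.
Codon 2 (TCT, Ser): 3 synonymous substitutions.
Codon 3 (CCA, Pro): 3 synonymous substitutions.
Codon 4 (AGA, Arg): 2 synonymous substitutions.
Total: 3 + 3 + 3 + 2 = 11.

11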